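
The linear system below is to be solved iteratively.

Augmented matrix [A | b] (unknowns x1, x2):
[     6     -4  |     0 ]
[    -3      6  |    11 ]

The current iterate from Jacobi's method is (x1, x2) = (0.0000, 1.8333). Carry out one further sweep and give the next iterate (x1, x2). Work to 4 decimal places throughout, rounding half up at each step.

One sweep:
  x1 = (0 - (-4)·1.8333) / (6) = 1.2222
  x2 = (11 - (-3)·0.0000) / (6) = 1.8333

(1.2222, 1.8333)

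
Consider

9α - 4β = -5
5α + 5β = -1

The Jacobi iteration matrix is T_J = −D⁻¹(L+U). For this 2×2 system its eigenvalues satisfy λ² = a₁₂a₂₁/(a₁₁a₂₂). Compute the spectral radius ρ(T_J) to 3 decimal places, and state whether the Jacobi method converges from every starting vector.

0.667

a₁₂a₂₁/(a₁₁a₂₂) = (-4)·(5) / ((9)·(5)) = -0.444444
ρ = √|-0.444444| = √0.444444 = 0.667
ρ < 1, so Jacobi converges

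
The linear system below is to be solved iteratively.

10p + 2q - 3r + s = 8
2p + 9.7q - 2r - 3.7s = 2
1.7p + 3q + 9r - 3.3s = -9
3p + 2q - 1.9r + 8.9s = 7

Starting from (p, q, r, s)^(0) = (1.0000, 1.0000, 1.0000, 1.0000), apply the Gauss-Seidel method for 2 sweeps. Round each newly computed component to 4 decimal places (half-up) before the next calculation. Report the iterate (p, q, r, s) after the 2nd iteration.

Iteration 1:
  p = (8 - (2)·1.0000 - (-3)·1.0000 - (1)·1.0000) / (10) = 0.8000
  q = (2 - (2)·0.8000 - (-2)·1.0000 - (-3.7)·1.0000) / (9.7) = 0.6289
  r = (-9 - (1.7)·0.8000 - (3)·0.6289 - (-3.3)·1.0000) / (9) = -0.9941
  s = (7 - (3)·0.8000 - (2)·0.6289 - (-1.9)·-0.9941) / (8.9) = 0.1633
Iteration 2:
  p = (8 - (2)·0.6289 - (-3)·-0.9941 - (1)·0.1633) / (10) = 0.3597
  q = (2 - (2)·0.3597 - (-2)·-0.9941 - (-3.7)·0.1633) / (9.7) = -0.0107
  r = (-9 - (1.7)·0.3597 - (3)·-0.0107 - (-3.3)·0.1633) / (9) = -1.0045
  s = (7 - (3)·0.3597 - (2)·-0.0107 - (-1.9)·-1.0045) / (8.9) = 0.4532

(0.3597, -0.0107, -1.0045, 0.4532)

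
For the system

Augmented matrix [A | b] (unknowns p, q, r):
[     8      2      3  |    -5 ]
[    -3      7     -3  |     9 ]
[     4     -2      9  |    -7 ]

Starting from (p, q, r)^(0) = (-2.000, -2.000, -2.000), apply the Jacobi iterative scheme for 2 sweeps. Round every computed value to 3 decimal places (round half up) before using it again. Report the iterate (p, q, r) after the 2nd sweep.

(-0.393, 1.411, -1.151)

Iteration 1:
  p = (-5 - (2)·-2.000 - (3)·-2.000) / (8) = 0.625
  q = (9 - (-3)·-2.000 - (-3)·-2.000) / (7) = -0.429
  r = (-7 - (4)·-2.000 - (-2)·-2.000) / (9) = -0.333
Iteration 2:
  p = (-5 - (2)·-0.429 - (3)·-0.333) / (8) = -0.393
  q = (9 - (-3)·0.625 - (-3)·-0.333) / (7) = 1.411
  r = (-7 - (4)·0.625 - (-2)·-0.429) / (9) = -1.151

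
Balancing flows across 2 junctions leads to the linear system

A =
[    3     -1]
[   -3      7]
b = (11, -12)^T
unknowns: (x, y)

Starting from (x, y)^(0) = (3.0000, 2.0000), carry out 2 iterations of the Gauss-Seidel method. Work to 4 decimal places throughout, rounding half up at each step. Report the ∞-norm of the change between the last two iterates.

Iteration 1:
  x = (11 - (-1)·2.0000) / (3) = 4.3333
  y = (-12 - (-3)·4.3333) / (7) = 0.1428
Iteration 2:
  x = (11 - (-1)·0.1428) / (3) = 3.7143
  y = (-12 - (-3)·3.7143) / (7) = -0.1224
Change: (-0.6190, -0.2652) → max |·| = 0.6190

0.6190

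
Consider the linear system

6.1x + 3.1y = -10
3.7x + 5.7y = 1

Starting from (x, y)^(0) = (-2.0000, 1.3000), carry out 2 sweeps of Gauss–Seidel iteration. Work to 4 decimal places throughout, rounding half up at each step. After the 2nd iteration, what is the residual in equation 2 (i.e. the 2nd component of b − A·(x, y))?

Iteration 1:
  x = (-10 - (3.1)·1.3000) / (6.1) = -2.3000
  y = (1 - (3.7)·-2.3000) / (5.7) = 1.6684
Iteration 2:
  x = (-10 - (3.1)·1.6684) / (6.1) = -2.4872
  y = (1 - (3.7)·-2.4872) / (5.7) = 1.7899
Residual b − A·x = (-0.3768, 0.0002)

0.0002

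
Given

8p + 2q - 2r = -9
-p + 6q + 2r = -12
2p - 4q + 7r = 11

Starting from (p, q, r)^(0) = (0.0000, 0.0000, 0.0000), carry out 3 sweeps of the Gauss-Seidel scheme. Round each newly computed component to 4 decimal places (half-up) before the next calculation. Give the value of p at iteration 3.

-0.4576

Iteration 1:
  p = (-9 - (2)·0.0000 - (-2)·0.0000) / (8) = -1.1250
  q = (-12 - (-1)·-1.1250 - (2)·0.0000) / (6) = -2.1875
  r = (11 - (2)·-1.1250 - (-4)·-2.1875) / (7) = 0.6429
Iteration 2:
  p = (-9 - (2)·-2.1875 - (-2)·0.6429) / (8) = -0.4174
  q = (-12 - (-1)·-0.4174 - (2)·0.6429) / (6) = -2.2839
  r = (11 - (2)·-0.4174 - (-4)·-2.2839) / (7) = 0.3856
Iteration 3:
  p = (-9 - (2)·-2.2839 - (-2)·0.3856) / (8) = -0.4576
  q = (-12 - (-1)·-0.4576 - (2)·0.3856) / (6) = -2.2048
  r = (11 - (2)·-0.4576 - (-4)·-2.2048) / (7) = 0.4423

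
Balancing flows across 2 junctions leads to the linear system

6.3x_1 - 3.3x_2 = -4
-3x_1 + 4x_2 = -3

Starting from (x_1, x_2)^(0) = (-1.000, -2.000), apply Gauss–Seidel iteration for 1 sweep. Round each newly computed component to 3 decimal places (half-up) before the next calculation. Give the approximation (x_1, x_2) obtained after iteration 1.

(-1.683, -2.012)

Iteration 1:
  x_1 = (-4 - (-3.3)·-2.000) / (6.3) = -1.683
  x_2 = (-3 - (-3)·-1.683) / (4) = -2.012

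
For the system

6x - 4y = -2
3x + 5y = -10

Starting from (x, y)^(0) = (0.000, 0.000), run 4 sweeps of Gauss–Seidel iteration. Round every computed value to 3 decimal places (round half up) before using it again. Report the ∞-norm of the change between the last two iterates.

Iteration 1:
  x = (-2 - (-4)·0.000) / (6) = -0.333
  y = (-10 - (3)·-0.333) / (5) = -1.800
Iteration 2:
  x = (-2 - (-4)·-1.800) / (6) = -1.533
  y = (-10 - (3)·-1.533) / (5) = -1.080
Iteration 3:
  x = (-2 - (-4)·-1.080) / (6) = -1.053
  y = (-10 - (3)·-1.053) / (5) = -1.368
Iteration 4:
  x = (-2 - (-4)·-1.368) / (6) = -1.245
  y = (-10 - (3)·-1.245) / (5) = -1.253
Change: (-0.192, 0.115) → max |·| = 0.192

0.192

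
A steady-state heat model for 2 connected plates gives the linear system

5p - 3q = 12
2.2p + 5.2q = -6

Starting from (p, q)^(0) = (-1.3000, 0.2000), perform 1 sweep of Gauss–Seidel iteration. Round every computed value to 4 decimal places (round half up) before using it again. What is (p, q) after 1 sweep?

(2.5200, -2.2200)

Iteration 1:
  p = (12 - (-3)·0.2000) / (5) = 2.5200
  q = (-6 - (2.2)·2.5200) / (5.2) = -2.2200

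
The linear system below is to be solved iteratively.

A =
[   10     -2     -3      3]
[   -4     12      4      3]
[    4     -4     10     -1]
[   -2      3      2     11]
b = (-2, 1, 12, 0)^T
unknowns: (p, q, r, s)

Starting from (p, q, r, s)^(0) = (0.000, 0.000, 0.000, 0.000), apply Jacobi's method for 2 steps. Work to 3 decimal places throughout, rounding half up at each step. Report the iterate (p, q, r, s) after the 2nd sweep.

Iteration 1:
  p = (-2 - (-2)·0.000 - (-3)·0.000 - (3)·0.000) / (10) = -0.200
  q = (1 - (-4)·0.000 - (4)·0.000 - (3)·0.000) / (12) = 0.083
  r = (12 - (4)·0.000 - (-4)·0.000 - (-1)·0.000) / (10) = 1.200
  s = (0 - (-2)·0.000 - (3)·0.000 - (2)·0.000) / (11) = 0.000
Iteration 2:
  p = (-2 - (-2)·0.083 - (-3)·1.200 - (3)·0.000) / (10) = 0.177
  q = (1 - (-4)·-0.200 - (4)·1.200 - (3)·0.000) / (12) = -0.383
  r = (12 - (4)·-0.200 - (-4)·0.083 - (-1)·0.000) / (10) = 1.313
  s = (0 - (-2)·-0.200 - (3)·0.083 - (2)·1.200) / (11) = -0.277

(0.177, -0.383, 1.313, -0.277)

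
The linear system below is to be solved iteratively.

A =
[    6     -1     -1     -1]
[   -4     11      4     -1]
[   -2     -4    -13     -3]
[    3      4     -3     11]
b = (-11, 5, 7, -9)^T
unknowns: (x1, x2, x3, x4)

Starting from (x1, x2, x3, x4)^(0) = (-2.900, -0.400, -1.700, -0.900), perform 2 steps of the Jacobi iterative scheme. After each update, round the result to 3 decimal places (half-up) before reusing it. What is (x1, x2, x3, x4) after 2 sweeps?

(-1.862, -0.512, -0.080, -0.094)

Iteration 1:
  x1 = (-11 - (-1)·-0.400 - (-1)·-1.700 - (-1)·-0.900) / (6) = -2.333
  x2 = (5 - (-4)·-2.900 - (4)·-1.700 - (-1)·-0.900) / (11) = -0.064
  x3 = (7 - (-2)·-2.900 - (-4)·-0.400 - (-3)·-0.900) / (-13) = 0.238
  x4 = (-9 - (3)·-2.900 - (4)·-0.400 - (-3)·-1.700) / (11) = -0.345
Iteration 2:
  x1 = (-11 - (-1)·-0.064 - (-1)·0.238 - (-1)·-0.345) / (6) = -1.862
  x2 = (5 - (-4)·-2.333 - (4)·0.238 - (-1)·-0.345) / (11) = -0.512
  x3 = (7 - (-2)·-2.333 - (-4)·-0.064 - (-3)·-0.345) / (-13) = -0.080
  x4 = (-9 - (3)·-2.333 - (4)·-0.064 - (-3)·0.238) / (11) = -0.094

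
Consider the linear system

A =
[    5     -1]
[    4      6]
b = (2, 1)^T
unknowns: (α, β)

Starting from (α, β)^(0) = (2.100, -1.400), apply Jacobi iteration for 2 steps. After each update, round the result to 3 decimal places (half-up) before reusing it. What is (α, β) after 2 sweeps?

(0.153, 0.087)

Iteration 1:
  α = (2 - (-1)·-1.400) / (5) = 0.120
  β = (1 - (4)·2.100) / (6) = -1.233
Iteration 2:
  α = (2 - (-1)·-1.233) / (5) = 0.153
  β = (1 - (4)·0.120) / (6) = 0.087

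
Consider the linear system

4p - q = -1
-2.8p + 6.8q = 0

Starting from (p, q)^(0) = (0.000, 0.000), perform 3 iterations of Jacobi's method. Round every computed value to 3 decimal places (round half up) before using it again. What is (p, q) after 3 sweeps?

(-0.276, -0.103)

Iteration 1:
  p = (-1 - (-1)·0.000) / (4) = -0.250
  q = (0 - (-2.8)·0.000) / (6.8) = 0.000
Iteration 2:
  p = (-1 - (-1)·0.000) / (4) = -0.250
  q = (0 - (-2.8)·-0.250) / (6.8) = -0.103
Iteration 3:
  p = (-1 - (-1)·-0.103) / (4) = -0.276
  q = (0 - (-2.8)·-0.250) / (6.8) = -0.103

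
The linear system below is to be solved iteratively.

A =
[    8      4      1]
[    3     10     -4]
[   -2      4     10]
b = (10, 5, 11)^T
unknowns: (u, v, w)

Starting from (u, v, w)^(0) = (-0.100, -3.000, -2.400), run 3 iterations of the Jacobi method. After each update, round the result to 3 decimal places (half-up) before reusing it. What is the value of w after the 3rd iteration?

Iteration 1:
  u = (10 - (4)·-3.000 - (1)·-2.400) / (8) = 3.050
  v = (5 - (3)·-0.100 - (-4)·-2.400) / (10) = -0.430
  w = (11 - (-2)·-0.100 - (4)·-3.000) / (10) = 2.280
Iteration 2:
  u = (10 - (4)·-0.430 - (1)·2.280) / (8) = 1.180
  v = (5 - (3)·3.050 - (-4)·2.280) / (10) = 0.497
  w = (11 - (-2)·3.050 - (4)·-0.430) / (10) = 1.882
Iteration 3:
  u = (10 - (4)·0.497 - (1)·1.882) / (8) = 0.766
  v = (5 - (3)·1.180 - (-4)·1.882) / (10) = 0.899
  w = (11 - (-2)·1.180 - (4)·0.497) / (10) = 1.137

1.137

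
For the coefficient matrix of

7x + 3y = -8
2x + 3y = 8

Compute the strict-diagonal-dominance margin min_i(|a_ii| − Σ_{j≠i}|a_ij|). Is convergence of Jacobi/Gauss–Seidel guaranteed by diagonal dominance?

row 1: |7| − (3) = 4
row 2: |3| − (2) = 1
minimum over rows = 1 → strictly diagonally dominant (convergence guaranteed)

1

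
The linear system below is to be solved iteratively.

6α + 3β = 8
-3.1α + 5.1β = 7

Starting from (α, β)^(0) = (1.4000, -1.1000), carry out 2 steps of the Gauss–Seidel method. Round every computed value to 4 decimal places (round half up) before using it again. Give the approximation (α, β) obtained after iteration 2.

(0.0747, 1.4180)

Iteration 1:
  α = (8 - (3)·-1.1000) / (6) = 1.8833
  β = (7 - (-3.1)·1.8833) / (5.1) = 2.5173
Iteration 2:
  α = (8 - (3)·2.5173) / (6) = 0.0747
  β = (7 - (-3.1)·0.0747) / (5.1) = 1.4180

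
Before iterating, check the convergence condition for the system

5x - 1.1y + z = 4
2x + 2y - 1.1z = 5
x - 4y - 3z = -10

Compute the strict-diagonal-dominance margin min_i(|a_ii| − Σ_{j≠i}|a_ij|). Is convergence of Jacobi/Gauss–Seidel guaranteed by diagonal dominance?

-2

row 1: |5| − (1.1+1) = 2.9
row 2: |2| − (2+1.1) = -1.1
row 3: |-3| − (1+4) = -2
minimum over rows = -2 → not strictly diagonally dominant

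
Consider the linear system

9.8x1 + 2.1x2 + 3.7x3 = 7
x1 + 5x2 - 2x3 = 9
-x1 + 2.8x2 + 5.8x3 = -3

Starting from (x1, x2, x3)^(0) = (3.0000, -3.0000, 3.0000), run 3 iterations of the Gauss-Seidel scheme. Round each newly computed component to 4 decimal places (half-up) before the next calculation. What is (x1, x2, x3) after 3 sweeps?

(0.8294, 1.3129, -1.0081)

Iteration 1:
  x1 = (7 - (2.1)·-3.0000 - (3.7)·3.0000) / (9.8) = 0.2245
  x2 = (9 - (1)·0.2245 - (-2)·3.0000) / (5) = 2.9551
  x3 = (-3 - (-1)·0.2245 - (2.8)·2.9551) / (5.8) = -1.9051
Iteration 2:
  x1 = (7 - (2.1)·2.9551 - (3.7)·-1.9051) / (9.8) = 0.8003
  x2 = (9 - (1)·0.8003 - (-2)·-1.9051) / (5) = 0.8779
  x3 = (-3 - (-1)·0.8003 - (2.8)·0.8779) / (5.8) = -0.8031
Iteration 3:
  x1 = (7 - (2.1)·0.8779 - (3.7)·-0.8031) / (9.8) = 0.8294
  x2 = (9 - (1)·0.8294 - (-2)·-0.8031) / (5) = 1.3129
  x3 = (-3 - (-1)·0.8294 - (2.8)·1.3129) / (5.8) = -1.0081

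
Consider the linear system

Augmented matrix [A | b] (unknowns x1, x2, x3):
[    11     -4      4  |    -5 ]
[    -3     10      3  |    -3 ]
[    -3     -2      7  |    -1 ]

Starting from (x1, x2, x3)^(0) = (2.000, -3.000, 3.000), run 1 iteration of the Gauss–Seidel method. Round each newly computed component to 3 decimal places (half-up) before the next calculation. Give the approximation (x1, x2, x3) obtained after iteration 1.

Iteration 1:
  x1 = (-5 - (-4)·-3.000 - (4)·3.000) / (11) = -2.636
  x2 = (-3 - (-3)·-2.636 - (3)·3.000) / (10) = -1.991
  x3 = (-1 - (-3)·-2.636 - (-2)·-1.991) / (7) = -1.841

(-2.636, -1.991, -1.841)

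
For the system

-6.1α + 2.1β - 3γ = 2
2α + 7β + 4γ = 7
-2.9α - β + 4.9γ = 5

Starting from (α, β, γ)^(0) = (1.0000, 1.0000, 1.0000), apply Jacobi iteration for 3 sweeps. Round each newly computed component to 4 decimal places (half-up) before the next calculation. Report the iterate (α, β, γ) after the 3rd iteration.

(-0.6720, 0.8959, 0.3468)

Iteration 1:
  α = (2 - (2.1)·1.0000 - (-3)·1.0000) / (-6.1) = -0.4754
  β = (7 - (2)·1.0000 - (4)·1.0000) / (7) = 0.1429
  γ = (5 - (-2.9)·1.0000 - (-1)·1.0000) / (4.9) = 1.8163
Iteration 2:
  α = (2 - (2.1)·0.1429 - (-3)·1.8163) / (-6.1) = -1.1719
  β = (7 - (2)·-0.4754 - (4)·1.8163) / (7) = 0.0979
  γ = (5 - (-2.9)·-0.4754 - (-1)·0.1429) / (4.9) = 0.7682
Iteration 3:
  α = (2 - (2.1)·0.0979 - (-3)·0.7682) / (-6.1) = -0.6720
  β = (7 - (2)·-1.1719 - (4)·0.7682) / (7) = 0.8959
  γ = (5 - (-2.9)·-1.1719 - (-1)·0.0979) / (4.9) = 0.3468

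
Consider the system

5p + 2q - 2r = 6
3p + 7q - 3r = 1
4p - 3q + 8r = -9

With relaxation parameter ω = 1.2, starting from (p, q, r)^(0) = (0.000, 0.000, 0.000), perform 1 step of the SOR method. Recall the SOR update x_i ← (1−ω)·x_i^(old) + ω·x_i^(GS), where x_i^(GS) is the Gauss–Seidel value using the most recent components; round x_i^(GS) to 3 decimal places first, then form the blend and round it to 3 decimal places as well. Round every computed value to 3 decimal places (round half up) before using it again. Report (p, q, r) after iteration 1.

(1.440, -0.569, -2.470)

Iteration 1:
  p: GS value = (6 - (2)·0.000 - (-2)·0.000) / (5) = 1.200;  p ← (1−ω)·0.000 + ω·1.200 = 1.440
  q: GS value = (1 - (3)·1.440 - (-3)·0.000) / (7) = -0.474;  q ← (1−ω)·0.000 + ω·-0.474 = -0.569
  r: GS value = (-9 - (4)·1.440 - (-3)·-0.569) / (8) = -2.058;  r ← (1−ω)·0.000 + ω·-2.058 = -2.470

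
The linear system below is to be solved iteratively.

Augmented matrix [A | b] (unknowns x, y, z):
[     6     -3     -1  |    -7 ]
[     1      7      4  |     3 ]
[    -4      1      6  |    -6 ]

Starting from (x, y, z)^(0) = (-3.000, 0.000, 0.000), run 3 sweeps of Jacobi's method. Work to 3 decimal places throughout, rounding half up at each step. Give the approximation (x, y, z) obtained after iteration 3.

Iteration 1:
  x = (-7 - (-3)·0.000 - (-1)·0.000) / (6) = -1.167
  y = (3 - (1)·-3.000 - (4)·0.000) / (7) = 0.857
  z = (-6 - (-4)·-3.000 - (1)·0.000) / (6) = -3.000
Iteration 2:
  x = (-7 - (-3)·0.857 - (-1)·-3.000) / (6) = -1.238
  y = (3 - (1)·-1.167 - (4)·-3.000) / (7) = 2.310
  z = (-6 - (-4)·-1.167 - (1)·0.857) / (6) = -1.921
Iteration 3:
  x = (-7 - (-3)·2.310 - (-1)·-1.921) / (6) = -0.332
  y = (3 - (1)·-1.238 - (4)·-1.921) / (7) = 1.703
  z = (-6 - (-4)·-1.238 - (1)·2.310) / (6) = -2.210

(-0.332, 1.703, -2.210)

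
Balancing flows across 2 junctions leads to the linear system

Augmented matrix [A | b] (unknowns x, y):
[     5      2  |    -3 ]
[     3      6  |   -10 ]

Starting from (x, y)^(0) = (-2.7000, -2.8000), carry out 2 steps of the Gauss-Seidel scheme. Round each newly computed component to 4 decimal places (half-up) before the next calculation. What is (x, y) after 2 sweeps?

Iteration 1:
  x = (-3 - (2)·-2.8000) / (5) = 0.5200
  y = (-10 - (3)·0.5200) / (6) = -1.9267
Iteration 2:
  x = (-3 - (2)·-1.9267) / (5) = 0.1707
  y = (-10 - (3)·0.1707) / (6) = -1.7520

(0.1707, -1.7520)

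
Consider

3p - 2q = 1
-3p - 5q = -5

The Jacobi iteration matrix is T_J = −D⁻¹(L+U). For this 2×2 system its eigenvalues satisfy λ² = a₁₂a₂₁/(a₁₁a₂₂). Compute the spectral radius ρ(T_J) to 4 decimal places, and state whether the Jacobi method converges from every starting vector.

a₁₂a₂₁/(a₁₁a₂₂) = (-2)·(-3) / ((3)·(-5)) = -0.400000
ρ = √|-0.400000| = √0.400000 = 0.6325
ρ < 1, so Jacobi converges

0.6325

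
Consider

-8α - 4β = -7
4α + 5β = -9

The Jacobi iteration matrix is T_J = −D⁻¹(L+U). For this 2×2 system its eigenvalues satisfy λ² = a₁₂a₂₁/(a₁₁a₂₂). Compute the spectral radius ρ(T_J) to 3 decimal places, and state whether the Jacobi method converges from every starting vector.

0.632

a₁₂a₂₁/(a₁₁a₂₂) = (-4)·(4) / ((-8)·(5)) = 0.400000
ρ = √|0.400000| = √0.400000 = 0.632
ρ < 1, so Jacobi converges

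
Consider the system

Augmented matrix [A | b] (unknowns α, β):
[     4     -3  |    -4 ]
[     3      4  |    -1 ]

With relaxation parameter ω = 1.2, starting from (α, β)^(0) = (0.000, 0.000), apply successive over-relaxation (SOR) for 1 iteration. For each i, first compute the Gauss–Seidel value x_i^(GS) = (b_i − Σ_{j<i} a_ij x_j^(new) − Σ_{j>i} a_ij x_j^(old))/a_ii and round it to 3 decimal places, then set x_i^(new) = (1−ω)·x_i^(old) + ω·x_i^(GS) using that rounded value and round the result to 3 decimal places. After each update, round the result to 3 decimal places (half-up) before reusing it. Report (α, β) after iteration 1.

Iteration 1:
  α: GS value = (-4 - (-3)·0.000) / (4) = -1.000;  α ← (1−ω)·0.000 + ω·-1.000 = -1.200
  β: GS value = (-1 - (3)·-1.200) / (4) = 0.650;  β ← (1−ω)·0.000 + ω·0.650 = 0.780

(-1.200, 0.780)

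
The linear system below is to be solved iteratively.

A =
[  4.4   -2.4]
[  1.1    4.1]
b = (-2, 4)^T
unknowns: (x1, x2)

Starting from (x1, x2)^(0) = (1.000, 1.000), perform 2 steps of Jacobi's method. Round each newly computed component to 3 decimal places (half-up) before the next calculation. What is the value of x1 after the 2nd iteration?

-0.069

Iteration 1:
  x1 = (-2 - (-2.4)·1.000) / (4.4) = 0.091
  x2 = (4 - (1.1)·1.000) / (4.1) = 0.707
Iteration 2:
  x1 = (-2 - (-2.4)·0.707) / (4.4) = -0.069
  x2 = (4 - (1.1)·0.091) / (4.1) = 0.951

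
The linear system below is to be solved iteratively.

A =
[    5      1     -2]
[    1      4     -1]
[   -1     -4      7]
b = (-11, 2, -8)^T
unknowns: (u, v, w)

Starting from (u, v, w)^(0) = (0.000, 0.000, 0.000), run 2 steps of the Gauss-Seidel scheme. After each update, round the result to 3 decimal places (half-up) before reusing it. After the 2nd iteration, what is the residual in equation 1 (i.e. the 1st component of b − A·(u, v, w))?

-0.169

Iteration 1:
  u = (-11 - (1)·0.000 - (-2)·0.000) / (5) = -2.200
  v = (2 - (1)·-2.200 - (-1)·0.000) / (4) = 1.050
  w = (-8 - (-1)·-2.200 - (-4)·1.050) / (7) = -0.857
Iteration 2:
  u = (-11 - (1)·1.050 - (-2)·-0.857) / (5) = -2.753
  v = (2 - (1)·-2.753 - (-1)·-0.857) / (4) = 0.974
  w = (-8 - (-1)·-2.753 - (-4)·0.974) / (7) = -0.980
Residual b − A·x = (-0.169, -0.123, 0.003)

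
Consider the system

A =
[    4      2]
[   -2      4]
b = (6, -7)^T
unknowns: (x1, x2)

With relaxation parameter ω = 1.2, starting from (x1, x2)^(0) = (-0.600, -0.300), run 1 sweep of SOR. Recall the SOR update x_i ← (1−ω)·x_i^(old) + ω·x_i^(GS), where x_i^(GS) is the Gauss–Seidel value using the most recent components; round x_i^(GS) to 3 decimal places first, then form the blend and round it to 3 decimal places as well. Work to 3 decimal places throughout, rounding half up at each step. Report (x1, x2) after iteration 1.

(2.100, -0.780)

Iteration 1:
  x1: GS value = (6 - (2)·-0.300) / (4) = 1.650;  x1 ← (1−ω)·-0.600 + ω·1.650 = 2.100
  x2: GS value = (-7 - (-2)·2.100) / (4) = -0.700;  x2 ← (1−ω)·-0.300 + ω·-0.700 = -0.780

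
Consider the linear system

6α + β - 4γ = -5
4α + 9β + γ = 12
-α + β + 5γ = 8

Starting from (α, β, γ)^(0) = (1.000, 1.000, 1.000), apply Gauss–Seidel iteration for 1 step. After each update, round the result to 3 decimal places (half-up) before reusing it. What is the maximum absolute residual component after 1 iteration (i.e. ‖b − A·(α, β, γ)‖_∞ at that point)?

Iteration 1:
  α = (-5 - (1)·1.000 - (-4)·1.000) / (6) = -0.333
  β = (12 - (4)·-0.333 - (1)·1.000) / (9) = 1.370
  γ = (8 - (-1)·-0.333 - (1)·1.370) / (5) = 1.259
Residual b − A·x = (0.664, -0.257, 0.002); ∞-norm = 0.664

0.664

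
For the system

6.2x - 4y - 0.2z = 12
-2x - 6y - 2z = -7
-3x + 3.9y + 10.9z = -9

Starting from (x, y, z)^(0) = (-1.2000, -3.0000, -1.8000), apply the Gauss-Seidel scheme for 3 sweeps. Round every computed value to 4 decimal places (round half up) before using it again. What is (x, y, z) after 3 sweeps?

(2.3457, 0.4583, -0.3441)

Iteration 1:
  x = (12 - (-4)·-3.0000 - (-0.2)·-1.8000) / (6.2) = -0.0581
  y = (-7 - (-2)·-0.0581 - (-2)·-1.8000) / (-6) = 1.7860
  z = (-9 - (-3)·-0.0581 - (3.9)·1.7860) / (10.9) = -1.4807
Iteration 2:
  x = (12 - (-4)·1.7860 - (-0.2)·-1.4807) / (6.2) = 3.0400
  y = (-7 - (-2)·3.0400 - (-2)·-1.4807) / (-6) = 0.6469
  z = (-9 - (-3)·3.0400 - (3.9)·0.6469) / (10.9) = -0.2205
Iteration 3:
  x = (12 - (-4)·0.6469 - (-0.2)·-0.2205) / (6.2) = 2.3457
  y = (-7 - (-2)·2.3457 - (-2)·-0.2205) / (-6) = 0.4583
  z = (-9 - (-3)·2.3457 - (3.9)·0.4583) / (10.9) = -0.3441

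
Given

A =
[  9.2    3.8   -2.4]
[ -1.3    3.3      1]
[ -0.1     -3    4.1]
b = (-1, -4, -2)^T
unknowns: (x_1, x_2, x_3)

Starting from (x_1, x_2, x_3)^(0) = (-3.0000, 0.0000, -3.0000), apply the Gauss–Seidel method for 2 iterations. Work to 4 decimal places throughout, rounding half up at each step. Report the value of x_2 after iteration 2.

-0.9506

Iteration 1:
  x_1 = (-1 - (3.8)·0.0000 - (-2.4)·-3.0000) / (9.2) = -0.8913
  x_2 = (-4 - (-1.3)·-0.8913 - (1)·-3.0000) / (3.3) = -0.6541
  x_3 = (-2 - (-0.1)·-0.8913 - (-3)·-0.6541) / (4.1) = -0.9882
Iteration 2:
  x_1 = (-1 - (3.8)·-0.6541 - (-2.4)·-0.9882) / (9.2) = -0.0963
  x_2 = (-4 - (-1.3)·-0.0963 - (1)·-0.9882) / (3.3) = -0.9506
  x_3 = (-2 - (-0.1)·-0.0963 - (-3)·-0.9506) / (4.1) = -1.1857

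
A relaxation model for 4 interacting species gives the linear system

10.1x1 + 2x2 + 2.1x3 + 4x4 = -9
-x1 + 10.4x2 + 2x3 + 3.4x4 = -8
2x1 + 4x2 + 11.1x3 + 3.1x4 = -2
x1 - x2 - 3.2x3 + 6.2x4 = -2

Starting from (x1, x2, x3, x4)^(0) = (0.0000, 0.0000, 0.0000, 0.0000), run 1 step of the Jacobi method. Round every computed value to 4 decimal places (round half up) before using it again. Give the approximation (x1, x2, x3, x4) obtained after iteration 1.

(-0.8911, -0.7692, -0.1802, -0.3226)

Iteration 1:
  x1 = (-9 - (2)·0.0000 - (2.1)·0.0000 - (4)·0.0000) / (10.1) = -0.8911
  x2 = (-8 - (-1)·0.0000 - (2)·0.0000 - (3.4)·0.0000) / (10.4) = -0.7692
  x3 = (-2 - (2)·0.0000 - (4)·0.0000 - (3.1)·0.0000) / (11.1) = -0.1802
  x4 = (-2 - (1)·0.0000 - (-1)·0.0000 - (-3.2)·0.0000) / (6.2) = -0.3226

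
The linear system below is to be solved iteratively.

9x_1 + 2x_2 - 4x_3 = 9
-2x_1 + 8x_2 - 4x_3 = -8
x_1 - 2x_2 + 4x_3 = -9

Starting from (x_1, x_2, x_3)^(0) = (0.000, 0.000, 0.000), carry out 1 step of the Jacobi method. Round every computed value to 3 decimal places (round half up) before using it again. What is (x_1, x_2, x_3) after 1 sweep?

(1.000, -1.000, -2.250)

Iteration 1:
  x_1 = (9 - (2)·0.000 - (-4)·0.000) / (9) = 1.000
  x_2 = (-8 - (-2)·0.000 - (-4)·0.000) / (8) = -1.000
  x_3 = (-9 - (1)·0.000 - (-2)·0.000) / (4) = -2.250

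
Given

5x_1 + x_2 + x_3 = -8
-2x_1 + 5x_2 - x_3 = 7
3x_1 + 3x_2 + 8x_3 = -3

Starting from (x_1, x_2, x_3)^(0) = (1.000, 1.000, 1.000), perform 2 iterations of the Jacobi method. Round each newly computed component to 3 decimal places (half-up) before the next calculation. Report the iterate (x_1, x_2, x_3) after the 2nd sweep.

(-1.775, 0.375, -0.375)

Iteration 1:
  x_1 = (-8 - (1)·1.000 - (1)·1.000) / (5) = -2.000
  x_2 = (7 - (-2)·1.000 - (-1)·1.000) / (5) = 2.000
  x_3 = (-3 - (3)·1.000 - (3)·1.000) / (8) = -1.125
Iteration 2:
  x_1 = (-8 - (1)·2.000 - (1)·-1.125) / (5) = -1.775
  x_2 = (7 - (-2)·-2.000 - (-1)·-1.125) / (5) = 0.375
  x_3 = (-3 - (3)·-2.000 - (3)·2.000) / (8) = -0.375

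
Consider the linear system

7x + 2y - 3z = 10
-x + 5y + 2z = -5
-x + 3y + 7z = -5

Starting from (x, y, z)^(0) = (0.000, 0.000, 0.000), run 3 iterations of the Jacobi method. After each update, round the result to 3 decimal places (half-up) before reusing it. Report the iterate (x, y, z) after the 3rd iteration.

Iteration 1:
  x = (10 - (2)·0.000 - (-3)·0.000) / (7) = 1.429
  y = (-5 - (-1)·0.000 - (2)·0.000) / (5) = -1.000
  z = (-5 - (-1)·0.000 - (3)·0.000) / (7) = -0.714
Iteration 2:
  x = (10 - (2)·-1.000 - (-3)·-0.714) / (7) = 1.408
  y = (-5 - (-1)·1.429 - (2)·-0.714) / (5) = -0.429
  z = (-5 - (-1)·1.429 - (3)·-1.000) / (7) = -0.082
Iteration 3:
  x = (10 - (2)·-0.429 - (-3)·-0.082) / (7) = 1.516
  y = (-5 - (-1)·1.408 - (2)·-0.082) / (5) = -0.686
  z = (-5 - (-1)·1.408 - (3)·-0.429) / (7) = -0.329

(1.516, -0.686, -0.329)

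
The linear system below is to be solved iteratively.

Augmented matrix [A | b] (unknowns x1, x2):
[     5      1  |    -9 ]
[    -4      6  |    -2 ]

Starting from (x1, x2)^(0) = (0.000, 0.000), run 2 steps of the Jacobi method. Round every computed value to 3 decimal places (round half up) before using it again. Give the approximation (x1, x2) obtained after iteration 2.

Iteration 1:
  x1 = (-9 - (1)·0.000) / (5) = -1.800
  x2 = (-2 - (-4)·0.000) / (6) = -0.333
Iteration 2:
  x1 = (-9 - (1)·-0.333) / (5) = -1.733
  x2 = (-2 - (-4)·-1.800) / (6) = -1.533

(-1.733, -1.533)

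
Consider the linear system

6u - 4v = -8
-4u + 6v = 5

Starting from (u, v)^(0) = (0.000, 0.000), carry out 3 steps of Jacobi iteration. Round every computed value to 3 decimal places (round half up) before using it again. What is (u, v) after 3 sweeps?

Iteration 1:
  u = (-8 - (-4)·0.000) / (6) = -1.333
  v = (5 - (-4)·0.000) / (6) = 0.833
Iteration 2:
  u = (-8 - (-4)·0.833) / (6) = -0.778
  v = (5 - (-4)·-1.333) / (6) = -0.055
Iteration 3:
  u = (-8 - (-4)·-0.055) / (6) = -1.370
  v = (5 - (-4)·-0.778) / (6) = 0.315

(-1.370, 0.315)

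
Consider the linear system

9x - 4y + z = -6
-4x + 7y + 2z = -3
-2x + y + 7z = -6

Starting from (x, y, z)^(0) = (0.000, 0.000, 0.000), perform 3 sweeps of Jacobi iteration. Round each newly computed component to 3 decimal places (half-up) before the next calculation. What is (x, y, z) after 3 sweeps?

(-0.808, -0.582, -0.994)

Iteration 1:
  x = (-6 - (-4)·0.000 - (1)·0.000) / (9) = -0.667
  y = (-3 - (-4)·0.000 - (2)·0.000) / (7) = -0.429
  z = (-6 - (-2)·0.000 - (1)·0.000) / (7) = -0.857
Iteration 2:
  x = (-6 - (-4)·-0.429 - (1)·-0.857) / (9) = -0.762
  y = (-3 - (-4)·-0.667 - (2)·-0.857) / (7) = -0.565
  z = (-6 - (-2)·-0.667 - (1)·-0.429) / (7) = -0.986
Iteration 3:
  x = (-6 - (-4)·-0.565 - (1)·-0.986) / (9) = -0.808
  y = (-3 - (-4)·-0.762 - (2)·-0.986) / (7) = -0.582
  z = (-6 - (-2)·-0.762 - (1)·-0.565) / (7) = -0.994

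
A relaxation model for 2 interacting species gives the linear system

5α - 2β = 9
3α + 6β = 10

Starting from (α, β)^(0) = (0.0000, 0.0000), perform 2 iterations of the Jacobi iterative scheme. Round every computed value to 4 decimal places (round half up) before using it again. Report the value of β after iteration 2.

0.7667

Iteration 1:
  α = (9 - (-2)·0.0000) / (5) = 1.8000
  β = (10 - (3)·0.0000) / (6) = 1.6667
Iteration 2:
  α = (9 - (-2)·1.6667) / (5) = 2.4667
  β = (10 - (3)·1.8000) / (6) = 0.7667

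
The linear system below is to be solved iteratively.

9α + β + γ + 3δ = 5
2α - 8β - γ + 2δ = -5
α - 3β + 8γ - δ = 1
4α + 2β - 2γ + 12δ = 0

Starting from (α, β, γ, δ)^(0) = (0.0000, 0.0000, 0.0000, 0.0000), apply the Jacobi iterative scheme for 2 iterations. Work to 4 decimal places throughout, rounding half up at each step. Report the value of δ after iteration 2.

-0.2685

Iteration 1:
  α = (5 - (1)·0.0000 - (1)·0.0000 - (3)·0.0000) / (9) = 0.5556
  β = (-5 - (2)·0.0000 - (-1)·0.0000 - (2)·0.0000) / (-8) = 0.6250
  γ = (1 - (1)·0.0000 - (-3)·0.0000 - (-1)·0.0000) / (8) = 0.1250
  δ = (0 - (4)·0.0000 - (2)·0.0000 - (-2)·0.0000) / (12) = 0.0000
Iteration 2:
  α = (5 - (1)·0.6250 - (1)·0.1250 - (3)·0.0000) / (9) = 0.4722
  β = (-5 - (2)·0.5556 - (-1)·0.1250 - (2)·0.0000) / (-8) = 0.7483
  γ = (1 - (1)·0.5556 - (-3)·0.6250 - (-1)·0.0000) / (8) = 0.2899
  δ = (0 - (4)·0.5556 - (2)·0.6250 - (-2)·0.1250) / (12) = -0.2685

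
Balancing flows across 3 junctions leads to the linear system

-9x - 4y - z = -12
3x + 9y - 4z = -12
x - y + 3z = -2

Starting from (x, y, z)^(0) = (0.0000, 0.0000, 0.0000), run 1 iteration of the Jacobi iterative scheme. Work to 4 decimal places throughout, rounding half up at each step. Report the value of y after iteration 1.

Iteration 1:
  x = (-12 - (-4)·0.0000 - (-1)·0.0000) / (-9) = 1.3333
  y = (-12 - (3)·0.0000 - (-4)·0.0000) / (9) = -1.3333
  z = (-2 - (1)·0.0000 - (-1)·0.0000) / (3) = -0.6667

-1.3333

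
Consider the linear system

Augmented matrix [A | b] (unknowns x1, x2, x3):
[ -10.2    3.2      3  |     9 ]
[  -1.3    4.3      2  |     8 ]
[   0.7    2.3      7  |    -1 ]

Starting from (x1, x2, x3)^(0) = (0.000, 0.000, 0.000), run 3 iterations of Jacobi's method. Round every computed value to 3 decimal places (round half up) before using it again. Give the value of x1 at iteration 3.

Iteration 1:
  x1 = (9 - (3.2)·0.000 - (3)·0.000) / (-10.2) = -0.882
  x2 = (8 - (-1.3)·0.000 - (2)·0.000) / (4.3) = 1.860
  x3 = (-1 - (0.7)·0.000 - (2.3)·0.000) / (7) = -0.143
Iteration 2:
  x1 = (9 - (3.2)·1.860 - (3)·-0.143) / (-10.2) = -0.341
  x2 = (8 - (-1.3)·-0.882 - (2)·-0.143) / (4.3) = 1.660
  x3 = (-1 - (0.7)·-0.882 - (2.3)·1.860) / (7) = -0.666
Iteration 3:
  x1 = (9 - (3.2)·1.660 - (3)·-0.666) / (-10.2) = -0.557
  x2 = (8 - (-1.3)·-0.341 - (2)·-0.666) / (4.3) = 2.067
  x3 = (-1 - (0.7)·-0.341 - (2.3)·1.660) / (7) = -0.654

-0.557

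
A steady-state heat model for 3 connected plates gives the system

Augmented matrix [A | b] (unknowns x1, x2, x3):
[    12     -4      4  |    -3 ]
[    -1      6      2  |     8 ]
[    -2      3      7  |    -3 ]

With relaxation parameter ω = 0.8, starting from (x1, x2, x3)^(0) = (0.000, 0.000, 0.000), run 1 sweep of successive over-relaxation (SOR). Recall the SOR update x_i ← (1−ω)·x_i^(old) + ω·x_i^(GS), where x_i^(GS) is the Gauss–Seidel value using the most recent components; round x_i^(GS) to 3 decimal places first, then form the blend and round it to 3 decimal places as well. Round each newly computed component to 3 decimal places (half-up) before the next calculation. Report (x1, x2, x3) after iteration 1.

Iteration 1:
  x1: GS value = (-3 - (-4)·0.000 - (4)·0.000) / (12) = -0.250;  x1 ← (1−ω)·0.000 + ω·-0.250 = -0.200
  x2: GS value = (8 - (-1)·-0.200 - (2)·0.000) / (6) = 1.300;  x2 ← (1−ω)·0.000 + ω·1.300 = 1.040
  x3: GS value = (-3 - (-2)·-0.200 - (3)·1.040) / (7) = -0.931;  x3 ← (1−ω)·0.000 + ω·-0.931 = -0.745

(-0.200, 1.040, -0.745)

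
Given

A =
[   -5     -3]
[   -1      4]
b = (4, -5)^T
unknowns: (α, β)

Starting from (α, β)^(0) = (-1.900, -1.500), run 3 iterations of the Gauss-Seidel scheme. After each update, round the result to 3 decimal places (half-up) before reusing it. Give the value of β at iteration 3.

-1.260

Iteration 1:
  α = (4 - (-3)·-1.500) / (-5) = 0.100
  β = (-5 - (-1)·0.100) / (4) = -1.225
Iteration 2:
  α = (4 - (-3)·-1.225) / (-5) = -0.065
  β = (-5 - (-1)·-0.065) / (4) = -1.266
Iteration 3:
  α = (4 - (-3)·-1.266) / (-5) = -0.040
  β = (-5 - (-1)·-0.040) / (4) = -1.260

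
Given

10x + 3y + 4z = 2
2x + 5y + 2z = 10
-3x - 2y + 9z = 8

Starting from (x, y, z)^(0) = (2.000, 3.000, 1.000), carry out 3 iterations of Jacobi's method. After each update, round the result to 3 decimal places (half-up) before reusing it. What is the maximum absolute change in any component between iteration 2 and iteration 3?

0.541

Iteration 1:
  x = (2 - (3)·3.000 - (4)·1.000) / (10) = -1.100
  y = (10 - (2)·2.000 - (2)·1.000) / (5) = 0.800
  z = (8 - (-3)·2.000 - (-2)·3.000) / (9) = 2.222
Iteration 2:
  x = (2 - (3)·0.800 - (4)·2.222) / (10) = -0.929
  y = (10 - (2)·-1.100 - (2)·2.222) / (5) = 1.551
  z = (8 - (-3)·-1.100 - (-2)·0.800) / (9) = 0.700
Iteration 3:
  x = (2 - (3)·1.551 - (4)·0.700) / (10) = -0.545
  y = (10 - (2)·-0.929 - (2)·0.700) / (5) = 2.092
  z = (8 - (-3)·-0.929 - (-2)·1.551) / (9) = 0.924
Change: (0.384, 0.541, 0.224) → max |·| = 0.541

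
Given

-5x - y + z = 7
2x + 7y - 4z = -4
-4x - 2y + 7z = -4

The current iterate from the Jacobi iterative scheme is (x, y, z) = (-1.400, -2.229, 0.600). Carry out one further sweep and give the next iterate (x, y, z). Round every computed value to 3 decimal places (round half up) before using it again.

One sweep:
  x = (7 - (-1)·-2.229 - (1)·0.600) / (-5) = -0.834
  y = (-4 - (2)·-1.400 - (-4)·0.600) / (7) = 0.171
  z = (-4 - (-4)·-1.400 - (-2)·-2.229) / (7) = -2.008

(-0.834, 0.171, -2.008)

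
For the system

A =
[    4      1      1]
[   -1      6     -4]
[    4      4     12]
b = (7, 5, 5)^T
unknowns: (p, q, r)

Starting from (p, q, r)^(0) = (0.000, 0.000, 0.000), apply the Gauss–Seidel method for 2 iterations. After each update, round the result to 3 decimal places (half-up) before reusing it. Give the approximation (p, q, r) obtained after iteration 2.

(1.604, 0.739, -0.364)

Iteration 1:
  p = (7 - (1)·0.000 - (1)·0.000) / (4) = 1.750
  q = (5 - (-1)·1.750 - (-4)·0.000) / (6) = 1.125
  r = (5 - (4)·1.750 - (4)·1.125) / (12) = -0.542
Iteration 2:
  p = (7 - (1)·1.125 - (1)·-0.542) / (4) = 1.604
  q = (5 - (-1)·1.604 - (-4)·-0.542) / (6) = 0.739
  r = (5 - (4)·1.604 - (4)·0.739) / (12) = -0.364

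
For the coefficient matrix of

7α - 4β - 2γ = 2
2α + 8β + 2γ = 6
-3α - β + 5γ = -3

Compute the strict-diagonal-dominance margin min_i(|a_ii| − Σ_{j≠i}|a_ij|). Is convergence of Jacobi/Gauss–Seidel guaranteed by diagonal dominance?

1

row 1: |7| − (4+2) = 1
row 2: |8| − (2+2) = 4
row 3: |5| − (3+1) = 1
minimum over rows = 1 → strictly diagonally dominant (convergence guaranteed)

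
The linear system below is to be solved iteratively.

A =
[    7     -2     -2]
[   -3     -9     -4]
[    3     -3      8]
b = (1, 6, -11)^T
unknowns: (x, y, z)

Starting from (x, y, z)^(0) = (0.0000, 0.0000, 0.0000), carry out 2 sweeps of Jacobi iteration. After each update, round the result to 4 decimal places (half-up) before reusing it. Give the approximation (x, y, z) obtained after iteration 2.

(-0.4405, -0.1032, -1.6786)

Iteration 1:
  x = (1 - (-2)·0.0000 - (-2)·0.0000) / (7) = 0.1429
  y = (6 - (-3)·0.0000 - (-4)·0.0000) / (-9) = -0.6667
  z = (-11 - (3)·0.0000 - (-3)·0.0000) / (8) = -1.3750
Iteration 2:
  x = (1 - (-2)·-0.6667 - (-2)·-1.3750) / (7) = -0.4405
  y = (6 - (-3)·0.1429 - (-4)·-1.3750) / (-9) = -0.1032
  z = (-11 - (3)·0.1429 - (-3)·-0.6667) / (8) = -1.6786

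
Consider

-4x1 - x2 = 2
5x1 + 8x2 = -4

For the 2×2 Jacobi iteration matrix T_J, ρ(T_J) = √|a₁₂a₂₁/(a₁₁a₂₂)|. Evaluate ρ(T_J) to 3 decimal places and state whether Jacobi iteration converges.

a₁₂a₂₁/(a₁₁a₂₂) = (-1)·(5) / ((-4)·(8)) = 0.156250
ρ = √|0.156250| = √0.156250 = 0.395
ρ < 1, so Jacobi converges

0.395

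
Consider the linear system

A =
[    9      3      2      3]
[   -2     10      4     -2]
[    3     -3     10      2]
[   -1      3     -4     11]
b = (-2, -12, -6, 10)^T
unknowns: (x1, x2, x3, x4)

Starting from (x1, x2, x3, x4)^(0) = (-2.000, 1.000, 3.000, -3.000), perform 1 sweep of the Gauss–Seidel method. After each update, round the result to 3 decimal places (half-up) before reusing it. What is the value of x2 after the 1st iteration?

Iteration 1:
  x1 = (-2 - (3)·1.000 - (2)·3.000 - (3)·-3.000) / (9) = -0.222
  x2 = (-12 - (-2)·-0.222 - (4)·3.000 - (-2)·-3.000) / (10) = -3.044
  x3 = (-6 - (3)·-0.222 - (-3)·-3.044 - (2)·-3.000) / (10) = -0.847
  x4 = (10 - (-1)·-0.222 - (3)·-3.044 - (-4)·-0.847) / (11) = 1.411

-3.044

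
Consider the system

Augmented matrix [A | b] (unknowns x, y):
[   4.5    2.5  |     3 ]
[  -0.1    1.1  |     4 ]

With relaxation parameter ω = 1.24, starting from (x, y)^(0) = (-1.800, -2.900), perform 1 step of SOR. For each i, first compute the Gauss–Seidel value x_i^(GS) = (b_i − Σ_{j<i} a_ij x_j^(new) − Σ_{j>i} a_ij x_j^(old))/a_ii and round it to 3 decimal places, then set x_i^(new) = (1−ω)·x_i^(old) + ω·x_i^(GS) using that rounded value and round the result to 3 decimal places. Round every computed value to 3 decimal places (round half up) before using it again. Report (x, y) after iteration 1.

Iteration 1:
  x: GS value = (3 - (2.5)·-2.900) / (4.5) = 2.278;  x ← (1−ω)·-1.800 + ω·2.278 = 3.257
  y: GS value = (4 - (-0.1)·3.257) / (1.1) = 3.932;  y ← (1−ω)·-2.900 + ω·3.932 = 5.572

(3.257, 5.572)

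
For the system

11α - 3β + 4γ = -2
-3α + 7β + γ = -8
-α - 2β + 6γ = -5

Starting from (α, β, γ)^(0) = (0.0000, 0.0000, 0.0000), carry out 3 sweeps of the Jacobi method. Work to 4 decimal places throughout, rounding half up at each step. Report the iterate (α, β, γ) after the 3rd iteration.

(-0.0297, -1.0467, -1.2323)

Iteration 1:
  α = (-2 - (-3)·0.0000 - (4)·0.0000) / (11) = -0.1818
  β = (-8 - (-3)·0.0000 - (1)·0.0000) / (7) = -1.1429
  γ = (-5 - (-1)·0.0000 - (-2)·0.0000) / (6) = -0.8333
Iteration 2:
  α = (-2 - (-3)·-1.1429 - (4)·-0.8333) / (11) = -0.1905
  β = (-8 - (-3)·-0.1818 - (1)·-0.8333) / (7) = -1.1017
  γ = (-5 - (-1)·-0.1818 - (-2)·-1.1429) / (6) = -1.2446
Iteration 3:
  α = (-2 - (-3)·-1.1017 - (4)·-1.2446) / (11) = -0.0297
  β = (-8 - (-3)·-0.1905 - (1)·-1.2446) / (7) = -1.0467
  γ = (-5 - (-1)·-0.1905 - (-2)·-1.1017) / (6) = -1.2323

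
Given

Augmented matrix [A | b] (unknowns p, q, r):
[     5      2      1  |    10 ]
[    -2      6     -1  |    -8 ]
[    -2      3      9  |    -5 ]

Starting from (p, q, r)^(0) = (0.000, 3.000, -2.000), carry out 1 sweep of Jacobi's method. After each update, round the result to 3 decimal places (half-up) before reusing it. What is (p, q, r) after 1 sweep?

Iteration 1:
  p = (10 - (2)·3.000 - (1)·-2.000) / (5) = 1.200
  q = (-8 - (-2)·0.000 - (-1)·-2.000) / (6) = -1.667
  r = (-5 - (-2)·0.000 - (3)·3.000) / (9) = -1.556

(1.200, -1.667, -1.556)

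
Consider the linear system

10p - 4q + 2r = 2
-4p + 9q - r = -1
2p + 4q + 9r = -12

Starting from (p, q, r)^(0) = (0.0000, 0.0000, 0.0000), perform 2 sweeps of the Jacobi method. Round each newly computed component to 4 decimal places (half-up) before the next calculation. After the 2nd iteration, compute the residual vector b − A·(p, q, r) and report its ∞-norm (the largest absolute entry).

Iteration 1:
  p = (2 - (-4)·0.0000 - (2)·0.0000) / (10) = 0.2000
  q = (-1 - (-4)·0.0000 - (-1)·0.0000) / (9) = -0.1111
  r = (-12 - (2)·0.0000 - (4)·0.0000) / (9) = -1.3333
Iteration 2:
  p = (2 - (-4)·-0.1111 - (2)·-1.3333) / (10) = 0.4222
  q = (-1 - (-4)·0.2000 - (-1)·-1.3333) / (9) = -0.1704
  r = (-12 - (2)·0.2000 - (4)·-0.1111) / (9) = -1.3284
Residual b − A·x = (-0.2468, 0.8940, -0.2072); ∞-norm = 0.8940

0.8940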